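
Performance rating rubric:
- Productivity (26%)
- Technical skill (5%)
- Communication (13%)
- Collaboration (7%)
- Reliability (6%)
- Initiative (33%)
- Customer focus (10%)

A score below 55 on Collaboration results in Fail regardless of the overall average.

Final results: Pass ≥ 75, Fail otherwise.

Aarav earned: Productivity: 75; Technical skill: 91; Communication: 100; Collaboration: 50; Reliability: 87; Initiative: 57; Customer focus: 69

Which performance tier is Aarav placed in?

Collaboration score 50 < 55: minimum not met.
Weighted total:
  Productivity 75 × 0.26 = 19.5
  Technical skill 91 × 0.05 = 4.55
  Communication 100 × 0.13 = 13
  Collaboration 50 × 0.07 = 3.5
  Reliability 87 × 0.06 = 5.22
  Initiative 57 × 0.33 = 18.81
  Customer focus 69 × 0.1 = 6.9
Sum = 71.48
Because the Collaboration minimum was not met, the result is Fail.

Fail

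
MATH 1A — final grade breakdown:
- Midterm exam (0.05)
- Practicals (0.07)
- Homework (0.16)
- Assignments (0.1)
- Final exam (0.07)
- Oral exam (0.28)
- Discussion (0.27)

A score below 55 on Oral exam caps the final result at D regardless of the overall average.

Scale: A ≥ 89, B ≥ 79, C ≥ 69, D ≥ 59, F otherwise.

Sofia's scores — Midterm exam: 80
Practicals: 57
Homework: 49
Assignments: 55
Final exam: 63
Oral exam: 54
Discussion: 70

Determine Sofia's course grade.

Oral exam score 54 < 55: minimum not met.
Weighted total:
  Midterm exam 80 × 0.05 = 4
  Practicals 57 × 0.07 = 3.99
  Homework 49 × 0.16 = 7.84
  Assignments 55 × 0.1 = 5.5
  Final exam 63 × 0.07 = 4.41
  Oral exam 54 × 0.28 = 15.12
  Discussion 70 × 0.27 = 18.9
Sum = 59.76
59.76 would be D; cap at D applies → D.

D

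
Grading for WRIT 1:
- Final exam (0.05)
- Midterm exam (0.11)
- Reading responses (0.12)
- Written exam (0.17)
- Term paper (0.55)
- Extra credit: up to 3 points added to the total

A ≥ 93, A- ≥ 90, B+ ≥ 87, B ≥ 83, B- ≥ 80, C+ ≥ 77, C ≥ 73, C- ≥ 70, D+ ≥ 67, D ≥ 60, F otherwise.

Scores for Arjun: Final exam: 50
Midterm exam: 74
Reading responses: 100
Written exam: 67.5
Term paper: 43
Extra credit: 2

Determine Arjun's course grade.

Weighted total:
  Final exam 50 × 0.05 = 2.5
  Midterm exam 74 × 0.11 = 8.14
  Reading responses 100 × 0.12 = 12
  Written exam 67.5 × 0.17 = 11.475
  Term paper 43 × 0.55 = 23.65
Sum = 57.765
Extra credit: 57.765 + 2 = 59.765
59.765 < 60 → F

F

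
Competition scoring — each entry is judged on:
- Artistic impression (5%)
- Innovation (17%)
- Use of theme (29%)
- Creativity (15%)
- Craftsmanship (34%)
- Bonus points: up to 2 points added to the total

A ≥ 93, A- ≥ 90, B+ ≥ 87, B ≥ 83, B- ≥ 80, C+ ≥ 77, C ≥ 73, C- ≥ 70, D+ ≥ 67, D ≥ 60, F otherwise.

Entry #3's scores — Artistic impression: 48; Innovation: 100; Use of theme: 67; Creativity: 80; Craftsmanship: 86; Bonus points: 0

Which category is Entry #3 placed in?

Weighted total:
  Artistic impression 48 × 0.05 = 2.4
  Innovation 100 × 0.17 = 17
  Use of theme 67 × 0.29 = 19.43
  Creativity 80 × 0.15 = 12
  Craftsmanship 86 × 0.34 = 29.24
Sum = 80.07
Bonus points: 80.07 + 0 = 80.07
80.07 is ≥ 80 and < 83 → B-

B-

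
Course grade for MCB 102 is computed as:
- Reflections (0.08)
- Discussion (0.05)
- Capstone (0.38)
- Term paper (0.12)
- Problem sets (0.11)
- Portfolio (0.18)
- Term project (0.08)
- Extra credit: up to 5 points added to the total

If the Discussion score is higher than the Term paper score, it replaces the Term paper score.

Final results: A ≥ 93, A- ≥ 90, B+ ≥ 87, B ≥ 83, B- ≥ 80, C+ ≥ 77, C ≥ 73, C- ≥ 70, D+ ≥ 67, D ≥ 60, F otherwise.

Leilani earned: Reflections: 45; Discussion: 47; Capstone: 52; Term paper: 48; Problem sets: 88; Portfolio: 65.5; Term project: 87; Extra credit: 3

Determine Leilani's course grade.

Discussion (47) ≤ Term paper (48), so Term paper stays at 48.
Weighted total:
  Reflections 45 × 0.08 = 3.6
  Discussion 47 × 0.05 = 2.35
  Capstone 52 × 0.38 = 19.76
  Term paper 48 × 0.12 = 5.76
  Problem sets 88 × 0.11 = 9.68
  Portfolio 65.5 × 0.18 = 11.79
  Term project 87 × 0.08 = 6.96
Sum = 59.9
Extra credit: 59.9 + 3 = 62.9
62.9 is ≥ 60 and < 67 → D

D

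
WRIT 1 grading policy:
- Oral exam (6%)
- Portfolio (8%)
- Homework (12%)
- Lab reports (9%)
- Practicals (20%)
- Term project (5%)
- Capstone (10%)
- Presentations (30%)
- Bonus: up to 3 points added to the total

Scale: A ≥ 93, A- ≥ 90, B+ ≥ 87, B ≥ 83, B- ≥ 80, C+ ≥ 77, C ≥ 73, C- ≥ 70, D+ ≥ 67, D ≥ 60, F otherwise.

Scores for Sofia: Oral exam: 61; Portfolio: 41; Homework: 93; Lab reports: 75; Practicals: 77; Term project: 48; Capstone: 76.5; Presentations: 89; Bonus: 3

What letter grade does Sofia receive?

B-

Weighted total:
  Oral exam 61 × 0.06 = 3.66
  Portfolio 41 × 0.08 = 3.28
  Homework 93 × 0.12 = 11.16
  Lab reports 75 × 0.09 = 6.75
  Practicals 77 × 0.2 = 15.4
  Term project 48 × 0.05 = 2.4
  Capstone 76.5 × 0.1 = 7.65
  Presentations 89 × 0.3 = 26.7
Sum = 77
Bonus: 77 + 3 = 80
80 is ≥ 80 and < 83 → B-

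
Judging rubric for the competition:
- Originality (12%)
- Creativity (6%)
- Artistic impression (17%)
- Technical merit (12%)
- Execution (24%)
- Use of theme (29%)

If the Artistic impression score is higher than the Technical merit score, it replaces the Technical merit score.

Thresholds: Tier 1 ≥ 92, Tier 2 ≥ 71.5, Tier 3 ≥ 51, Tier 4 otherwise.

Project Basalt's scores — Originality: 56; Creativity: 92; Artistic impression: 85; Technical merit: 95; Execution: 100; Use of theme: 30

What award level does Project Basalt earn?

Tier 3

Artistic impression (85) ≤ Technical merit (95), so Technical merit stays at 95.
Weighted total:
  Originality 56 × 0.12 = 6.72
  Creativity 92 × 0.06 = 5.52
  Artistic impression 85 × 0.17 = 14.45
  Technical merit 95 × 0.12 = 11.4
  Execution 100 × 0.24 = 24
  Use of theme 30 × 0.29 = 8.7
Sum = 70.79
70.79 is ≥ 51 and < 71.5 → Tier 3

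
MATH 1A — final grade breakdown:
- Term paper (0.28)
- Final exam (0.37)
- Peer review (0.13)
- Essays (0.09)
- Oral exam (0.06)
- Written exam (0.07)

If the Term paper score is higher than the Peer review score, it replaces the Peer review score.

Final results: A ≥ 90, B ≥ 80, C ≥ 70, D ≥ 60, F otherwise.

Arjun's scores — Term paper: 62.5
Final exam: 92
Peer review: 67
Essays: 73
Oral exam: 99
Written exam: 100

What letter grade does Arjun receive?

C

Term paper (62.5) ≤ Peer review (67), so Peer review stays at 67.
Weighted total:
  Term paper 62.5 × 0.28 = 17.5
  Final exam 92 × 0.37 = 34.04
  Peer review 67 × 0.13 = 8.71
  Essays 73 × 0.09 = 6.57
  Oral exam 99 × 0.06 = 5.94
  Written exam 100 × 0.07 = 7
Sum = 79.76
79.76 is ≥ 70 and < 80 → C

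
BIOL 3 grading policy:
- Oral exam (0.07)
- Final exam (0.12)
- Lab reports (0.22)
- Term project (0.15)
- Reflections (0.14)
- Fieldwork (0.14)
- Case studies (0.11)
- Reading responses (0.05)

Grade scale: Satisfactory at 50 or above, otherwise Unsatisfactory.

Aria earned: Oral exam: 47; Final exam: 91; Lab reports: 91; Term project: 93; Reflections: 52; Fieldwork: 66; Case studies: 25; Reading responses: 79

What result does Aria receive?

Satisfactory

Weighted total:
  Oral exam 47 × 0.07 = 3.29
  Final exam 91 × 0.12 = 10.92
  Lab reports 91 × 0.22 = 20.02
  Term project 93 × 0.15 = 13.95
  Reflections 52 × 0.14 = 7.28
  Fieldwork 66 × 0.14 = 9.24
  Case studies 25 × 0.11 = 2.75
  Reading responses 79 × 0.05 = 3.95
Sum = 71.4
71.4 ≥ 50 → Satisfactory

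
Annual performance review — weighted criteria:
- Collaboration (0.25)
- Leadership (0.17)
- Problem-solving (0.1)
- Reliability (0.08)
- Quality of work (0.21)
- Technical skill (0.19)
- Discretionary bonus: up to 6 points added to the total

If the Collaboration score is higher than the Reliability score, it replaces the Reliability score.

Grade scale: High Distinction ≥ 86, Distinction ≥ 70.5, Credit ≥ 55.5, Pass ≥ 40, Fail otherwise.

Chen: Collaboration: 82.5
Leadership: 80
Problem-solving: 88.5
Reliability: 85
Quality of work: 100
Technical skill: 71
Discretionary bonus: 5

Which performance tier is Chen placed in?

High Distinction

Collaboration (82.5) ≤ Reliability (85), so Reliability stays at 85.
Weighted total:
  Collaboration 82.5 × 0.25 = 20.625
  Leadership 80 × 0.17 = 13.6
  Problem-solving 88.5 × 0.1 = 8.85
  Reliability 85 × 0.08 = 6.8
  Quality of work 100 × 0.21 = 21
  Technical skill 71 × 0.19 = 13.49
Sum = 84.365
Discretionary bonus: 84.365 + 5 = 89.365
89.365 ≥ 86 → High Distinction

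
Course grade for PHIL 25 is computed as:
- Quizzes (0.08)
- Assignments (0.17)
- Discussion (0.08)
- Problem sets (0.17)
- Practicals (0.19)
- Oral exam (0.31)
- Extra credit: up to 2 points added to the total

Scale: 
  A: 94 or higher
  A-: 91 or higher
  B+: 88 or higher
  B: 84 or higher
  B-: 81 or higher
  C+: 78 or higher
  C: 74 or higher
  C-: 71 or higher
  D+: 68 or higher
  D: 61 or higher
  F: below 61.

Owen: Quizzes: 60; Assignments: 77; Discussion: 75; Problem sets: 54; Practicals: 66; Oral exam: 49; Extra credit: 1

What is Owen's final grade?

Weighted total:
  Quizzes 60 × 0.08 = 4.8
  Assignments 77 × 0.17 = 13.09
  Discussion 75 × 0.08 = 6
  Problem sets 54 × 0.17 = 9.18
  Practicals 66 × 0.19 = 12.54
  Oral exam 49 × 0.31 = 15.19
Sum = 60.8
Extra credit: 60.8 + 1 = 61.8
61.8 is ≥ 61 and < 68 → D

D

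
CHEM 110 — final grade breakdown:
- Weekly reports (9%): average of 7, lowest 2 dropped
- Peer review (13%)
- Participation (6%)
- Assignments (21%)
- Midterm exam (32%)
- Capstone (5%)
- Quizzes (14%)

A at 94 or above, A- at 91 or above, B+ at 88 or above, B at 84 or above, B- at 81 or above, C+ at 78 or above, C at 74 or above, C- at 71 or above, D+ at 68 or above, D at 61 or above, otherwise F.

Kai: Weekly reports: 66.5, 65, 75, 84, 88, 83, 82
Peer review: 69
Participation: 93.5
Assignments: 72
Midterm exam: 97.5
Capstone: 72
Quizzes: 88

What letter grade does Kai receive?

B

Weekly reports: drop 65, 66.5 → average of remaining 5 = 412/5 = 82.4
Weighted total:
  Weekly reports 82.4 × 0.09 = 7.416
  Peer review 69 × 0.13 = 8.97
  Participation 93.5 × 0.06 = 5.61
  Assignments 72 × 0.21 = 15.12
  Midterm exam 97.5 × 0.32 = 31.2
  Capstone 72 × 0.05 = 3.6
  Quizzes 88 × 0.14 = 12.32
Sum = 84.236
84.236 is ≥ 84 and < 88 → B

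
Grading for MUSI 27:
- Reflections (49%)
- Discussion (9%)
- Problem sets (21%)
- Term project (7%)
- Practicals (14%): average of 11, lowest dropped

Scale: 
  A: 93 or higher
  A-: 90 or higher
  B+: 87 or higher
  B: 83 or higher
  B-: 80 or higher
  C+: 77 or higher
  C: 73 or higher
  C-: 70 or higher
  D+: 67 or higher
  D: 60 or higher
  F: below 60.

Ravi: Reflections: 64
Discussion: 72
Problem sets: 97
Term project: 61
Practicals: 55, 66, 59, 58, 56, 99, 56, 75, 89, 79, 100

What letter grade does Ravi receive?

Practicals: drop 55 → average of remaining 10 = 737/10 = 73.7
Weighted total:
  Reflections 64 × 0.49 = 31.36
  Discussion 72 × 0.09 = 6.48
  Problem sets 97 × 0.21 = 20.37
  Term project 61 × 0.07 = 4.27
  Practicals 73.7 × 0.14 = 10.318
Sum = 72.798
72.798 is ≥ 70 and < 73 → C-

C-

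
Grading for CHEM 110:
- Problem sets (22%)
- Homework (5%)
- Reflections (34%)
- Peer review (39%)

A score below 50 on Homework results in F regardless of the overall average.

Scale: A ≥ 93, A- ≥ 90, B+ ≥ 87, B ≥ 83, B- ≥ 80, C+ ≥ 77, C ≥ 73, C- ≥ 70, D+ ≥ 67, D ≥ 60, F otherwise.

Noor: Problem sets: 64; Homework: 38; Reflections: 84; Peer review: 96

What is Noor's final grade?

Homework score 38 < 50: minimum not met.
Weighted total:
  Problem sets 64 × 0.22 = 14.08
  Homework 38 × 0.05 = 1.9
  Reflections 84 × 0.34 = 28.56
  Peer review 96 × 0.39 = 37.44
Sum = 81.98
Because the Homework minimum was not met, the result is F.

F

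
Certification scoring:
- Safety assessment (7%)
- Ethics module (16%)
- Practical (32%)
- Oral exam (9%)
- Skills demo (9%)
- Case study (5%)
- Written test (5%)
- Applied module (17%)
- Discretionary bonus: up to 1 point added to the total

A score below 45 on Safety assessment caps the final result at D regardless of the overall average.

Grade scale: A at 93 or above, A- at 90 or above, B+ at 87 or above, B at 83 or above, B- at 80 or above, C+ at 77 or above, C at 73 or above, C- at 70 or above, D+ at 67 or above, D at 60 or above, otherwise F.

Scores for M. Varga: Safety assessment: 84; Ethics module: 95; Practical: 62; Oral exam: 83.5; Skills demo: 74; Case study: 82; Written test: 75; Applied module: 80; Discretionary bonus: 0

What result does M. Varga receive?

Safety assessment score 84 ≥ 45: minimum met.
Weighted total:
  Safety assessment 84 × 0.07 = 5.88
  Ethics module 95 × 0.16 = 15.2
  Practical 62 × 0.32 = 19.84
  Oral exam 83.5 × 0.09 = 7.515
  Skills demo 74 × 0.09 = 6.66
  Case study 82 × 0.05 = 4.1
  Written test 75 × 0.05 = 3.75
  Applied module 80 × 0.17 = 13.6
Sum = 76.545
Discretionary bonus: 76.545 + 0 = 76.545
76.545 is ≥ 73 and < 77 → C

C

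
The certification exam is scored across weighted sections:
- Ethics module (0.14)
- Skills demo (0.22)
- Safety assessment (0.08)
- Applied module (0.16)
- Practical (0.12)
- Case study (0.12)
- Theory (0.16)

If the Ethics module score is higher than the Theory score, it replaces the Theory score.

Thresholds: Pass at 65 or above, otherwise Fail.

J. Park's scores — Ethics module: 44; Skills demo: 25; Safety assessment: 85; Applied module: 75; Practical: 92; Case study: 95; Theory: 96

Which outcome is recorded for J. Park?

Pass

Ethics module (44) ≤ Theory (96), so Theory stays at 96.
Weighted total:
  Ethics module 44 × 0.14 = 6.16
  Skills demo 25 × 0.22 = 5.5
  Safety assessment 85 × 0.08 = 6.8
  Applied module 75 × 0.16 = 12
  Practical 92 × 0.12 = 11.04
  Case study 95 × 0.12 = 11.4
  Theory 96 × 0.16 = 15.36
Sum = 68.26
68.26 ≥ 65 → Pass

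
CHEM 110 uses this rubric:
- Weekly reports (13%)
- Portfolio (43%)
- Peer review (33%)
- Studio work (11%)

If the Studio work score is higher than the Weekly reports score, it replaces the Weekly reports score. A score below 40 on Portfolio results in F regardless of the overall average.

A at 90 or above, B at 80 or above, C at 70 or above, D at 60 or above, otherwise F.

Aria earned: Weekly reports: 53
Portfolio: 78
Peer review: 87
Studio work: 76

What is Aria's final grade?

Studio work (76) > Weekly reports (53), so Weekly reports counts as 76.
Portfolio score 78 ≥ 40: minimum met.
Weighted total:
  Weekly reports 76 × 0.13 = 9.88
  Portfolio 78 × 0.43 = 33.54
  Peer review 87 × 0.33 = 28.71
  Studio work 76 × 0.11 = 8.36
Sum = 80.49
80.49 is ≥ 80 and < 90 → B

B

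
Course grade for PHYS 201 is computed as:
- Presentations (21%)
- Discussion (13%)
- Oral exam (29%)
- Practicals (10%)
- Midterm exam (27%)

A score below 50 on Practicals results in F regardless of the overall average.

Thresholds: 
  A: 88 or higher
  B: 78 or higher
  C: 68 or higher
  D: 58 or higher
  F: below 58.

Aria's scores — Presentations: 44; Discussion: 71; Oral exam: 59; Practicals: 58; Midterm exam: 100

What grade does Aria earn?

Practicals score 58 ≥ 50: minimum met.
Weighted total:
  Presentations 44 × 0.21 = 9.24
  Discussion 71 × 0.13 = 9.23
  Oral exam 59 × 0.29 = 17.11
  Practicals 58 × 0.1 = 5.8
  Midterm exam 100 × 0.27 = 27
Sum = 68.38
68.38 is ≥ 68 and < 78 → C

C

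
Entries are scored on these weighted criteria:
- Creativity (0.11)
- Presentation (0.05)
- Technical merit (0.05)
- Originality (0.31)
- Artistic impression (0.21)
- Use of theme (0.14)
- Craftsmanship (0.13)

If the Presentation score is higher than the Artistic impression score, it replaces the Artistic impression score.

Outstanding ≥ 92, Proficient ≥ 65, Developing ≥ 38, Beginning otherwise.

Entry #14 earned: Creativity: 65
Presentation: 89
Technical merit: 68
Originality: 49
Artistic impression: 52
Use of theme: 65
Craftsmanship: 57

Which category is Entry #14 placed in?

Presentation (89) > Artistic impression (52), so Artistic impression counts as 89.
Weighted total:
  Creativity 65 × 0.11 = 7.15
  Presentation 89 × 0.05 = 4.45
  Technical merit 68 × 0.05 = 3.4
  Originality 49 × 0.31 = 15.19
  Artistic impression 89 × 0.21 = 18.69
  Use of theme 65 × 0.14 = 9.1
  Craftsmanship 57 × 0.13 = 7.41
Sum = 65.39
65.39 is ≥ 65 and < 92 → Proficient

Proficient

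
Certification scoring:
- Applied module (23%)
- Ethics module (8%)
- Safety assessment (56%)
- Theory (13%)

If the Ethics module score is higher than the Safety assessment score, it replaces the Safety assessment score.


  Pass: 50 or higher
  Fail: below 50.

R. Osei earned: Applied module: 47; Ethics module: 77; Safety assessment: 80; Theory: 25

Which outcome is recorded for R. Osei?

Pass

Ethics module (77) ≤ Safety assessment (80), so Safety assessment stays at 80.
Weighted total:
  Applied module 47 × 0.23 = 10.81
  Ethics module 77 × 0.08 = 6.16
  Safety assessment 80 × 0.56 = 44.8
  Theory 25 × 0.13 = 3.25
Sum = 65.02
65.02 ≥ 50 → Pass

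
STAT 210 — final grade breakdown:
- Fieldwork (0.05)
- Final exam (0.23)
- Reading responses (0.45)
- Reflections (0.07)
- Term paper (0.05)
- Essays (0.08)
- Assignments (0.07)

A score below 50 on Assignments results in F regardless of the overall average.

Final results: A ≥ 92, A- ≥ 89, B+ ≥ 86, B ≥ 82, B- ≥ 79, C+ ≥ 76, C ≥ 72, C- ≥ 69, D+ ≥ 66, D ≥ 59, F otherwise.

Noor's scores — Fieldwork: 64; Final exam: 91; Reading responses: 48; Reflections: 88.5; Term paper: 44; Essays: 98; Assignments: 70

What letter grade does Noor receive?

Assignments score 70 ≥ 50: minimum met.
Weighted total:
  Fieldwork 64 × 0.05 = 3.2
  Final exam 91 × 0.23 = 20.93
  Reading responses 48 × 0.45 = 21.6
  Reflections 88.5 × 0.07 = 6.195
  Term paper 44 × 0.05 = 2.2
  Essays 98 × 0.08 = 7.84
  Assignments 70 × 0.07 = 4.9
Sum = 66.865
66.865 is ≥ 66 and < 69 → D+

D+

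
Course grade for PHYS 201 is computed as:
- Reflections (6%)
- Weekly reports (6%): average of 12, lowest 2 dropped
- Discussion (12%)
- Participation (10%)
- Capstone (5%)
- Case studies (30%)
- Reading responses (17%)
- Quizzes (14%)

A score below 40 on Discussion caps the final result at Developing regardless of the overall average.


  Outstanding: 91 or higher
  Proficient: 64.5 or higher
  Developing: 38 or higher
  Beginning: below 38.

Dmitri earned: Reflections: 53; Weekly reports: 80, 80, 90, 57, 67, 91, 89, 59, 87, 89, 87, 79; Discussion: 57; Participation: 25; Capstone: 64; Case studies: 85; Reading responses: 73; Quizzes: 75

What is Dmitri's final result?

Proficient

Weekly reports: drop 57, 59 → average of remaining 10 = 839/10 = 83.9
Discussion score 57 ≥ 40: minimum met.
Weighted total:
  Reflections 53 × 0.06 = 3.18
  Weekly reports 83.9 × 0.06 = 5.034
  Discussion 57 × 0.12 = 6.84
  Participation 25 × 0.1 = 2.5
  Capstone 64 × 0.05 = 3.2
  Case studies 85 × 0.3 = 25.5
  Reading responses 73 × 0.17 = 12.41
  Quizzes 75 × 0.14 = 10.5
Sum = 69.164
69.164 is ≥ 64.5 and < 91 → Proficient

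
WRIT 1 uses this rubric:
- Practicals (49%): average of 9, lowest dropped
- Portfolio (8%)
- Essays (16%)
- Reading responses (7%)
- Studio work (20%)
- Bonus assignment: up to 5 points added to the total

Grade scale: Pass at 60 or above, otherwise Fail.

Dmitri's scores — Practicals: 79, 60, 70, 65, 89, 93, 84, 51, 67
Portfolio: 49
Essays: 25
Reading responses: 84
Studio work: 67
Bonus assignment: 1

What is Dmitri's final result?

Practicals: drop 51 → average of remaining 8 = 607/8 = 75.875
Weighted total:
  Practicals 75.875 × 0.49 = 37.17875
  Portfolio 49 × 0.08 = 3.92
  Essays 25 × 0.16 = 4
  Reading responses 84 × 0.07 = 5.88
  Studio work 67 × 0.2 = 13.4
Sum = 64.37875
Bonus assignment: 64.37875 + 1 = 65.37875
65.37875 ≥ 60 → Pass

Pass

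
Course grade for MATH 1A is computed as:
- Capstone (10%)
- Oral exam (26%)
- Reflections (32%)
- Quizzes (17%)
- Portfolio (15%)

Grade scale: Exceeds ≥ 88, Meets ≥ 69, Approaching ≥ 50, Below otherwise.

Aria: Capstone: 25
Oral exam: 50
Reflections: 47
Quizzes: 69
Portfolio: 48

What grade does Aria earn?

Below

Weighted total:
  Capstone 25 × 0.1 = 2.5
  Oral exam 50 × 0.26 = 13
  Reflections 47 × 0.32 = 15.04
  Quizzes 69 × 0.17 = 11.73
  Portfolio 48 × 0.15 = 7.2
Sum = 49.47
49.47 < 50 → Below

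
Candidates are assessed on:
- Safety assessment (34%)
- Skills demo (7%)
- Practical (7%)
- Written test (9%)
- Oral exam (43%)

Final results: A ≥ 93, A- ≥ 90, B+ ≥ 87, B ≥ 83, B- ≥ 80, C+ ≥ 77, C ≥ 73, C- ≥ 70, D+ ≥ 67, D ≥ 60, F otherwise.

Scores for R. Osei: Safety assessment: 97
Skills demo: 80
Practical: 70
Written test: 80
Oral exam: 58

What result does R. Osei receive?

Weighted total:
  Safety assessment 97 × 0.34 = 32.98
  Skills demo 80 × 0.07 = 5.6
  Practical 70 × 0.07 = 4.9
  Written test 80 × 0.09 = 7.2
  Oral exam 58 × 0.43 = 24.94
Sum = 75.62
75.62 is ≥ 73 and < 77 → C

C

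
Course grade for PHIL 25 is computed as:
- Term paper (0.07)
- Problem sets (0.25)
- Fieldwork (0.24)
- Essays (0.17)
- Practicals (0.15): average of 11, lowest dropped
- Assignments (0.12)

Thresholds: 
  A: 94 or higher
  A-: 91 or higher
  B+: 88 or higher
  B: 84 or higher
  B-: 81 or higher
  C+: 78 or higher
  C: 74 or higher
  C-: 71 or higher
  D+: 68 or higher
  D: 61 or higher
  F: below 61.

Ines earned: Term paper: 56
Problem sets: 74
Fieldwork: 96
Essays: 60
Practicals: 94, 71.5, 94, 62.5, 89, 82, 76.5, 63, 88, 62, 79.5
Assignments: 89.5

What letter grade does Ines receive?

Practicals: drop 62 → average of remaining 10 = 800/10 = 80
Weighted total:
  Term paper 56 × 0.07 = 3.92
  Problem sets 74 × 0.25 = 18.5
  Fieldwork 96 × 0.24 = 23.04
  Essays 60 × 0.17 = 10.2
  Practicals 80 × 0.15 = 12
  Assignments 89.5 × 0.12 = 10.74
Sum = 78.4
78.4 is ≥ 78 and < 81 → C+

C+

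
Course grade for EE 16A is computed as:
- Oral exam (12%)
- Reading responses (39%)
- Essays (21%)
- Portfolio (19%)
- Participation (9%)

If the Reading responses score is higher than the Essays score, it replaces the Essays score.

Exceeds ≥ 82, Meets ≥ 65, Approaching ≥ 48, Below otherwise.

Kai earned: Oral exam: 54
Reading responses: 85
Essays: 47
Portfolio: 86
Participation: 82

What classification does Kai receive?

Meets

Reading responses (85) > Essays (47), so Essays counts as 85.
Weighted total:
  Oral exam 54 × 0.12 = 6.48
  Reading responses 85 × 0.39 = 33.15
  Essays 85 × 0.21 = 17.85
  Portfolio 86 × 0.19 = 16.34
  Participation 82 × 0.09 = 7.38
Sum = 81.2
81.2 is ≥ 65 and < 82 → Meets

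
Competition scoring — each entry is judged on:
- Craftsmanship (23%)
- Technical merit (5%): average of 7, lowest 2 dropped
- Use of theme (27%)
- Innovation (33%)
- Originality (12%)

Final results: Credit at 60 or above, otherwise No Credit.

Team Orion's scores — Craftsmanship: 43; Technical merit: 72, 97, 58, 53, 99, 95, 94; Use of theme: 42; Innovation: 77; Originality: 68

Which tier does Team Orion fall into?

Technical merit: drop 53, 58 → average of remaining 5 = 457/5 = 91.4
Weighted total:
  Craftsmanship 43 × 0.23 = 9.89
  Technical merit 91.4 × 0.05 = 4.57
  Use of theme 42 × 0.27 = 11.34
  Innovation 77 × 0.33 = 25.41
  Originality 68 × 0.12 = 8.16
Sum = 59.37
59.37 < 60 → No Credit

No Credit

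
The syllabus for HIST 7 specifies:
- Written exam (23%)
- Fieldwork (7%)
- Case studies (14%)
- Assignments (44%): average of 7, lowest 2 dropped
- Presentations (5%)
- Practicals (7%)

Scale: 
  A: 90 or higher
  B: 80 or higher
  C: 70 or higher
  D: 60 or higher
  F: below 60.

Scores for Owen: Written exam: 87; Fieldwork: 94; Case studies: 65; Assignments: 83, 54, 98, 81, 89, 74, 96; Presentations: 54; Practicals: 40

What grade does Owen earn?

B

Assignments: drop 54, 74 → average of remaining 5 = 447/5 = 89.4
Weighted total:
  Written exam 87 × 0.23 = 20.01
  Fieldwork 94 × 0.07 = 6.58
  Case studies 65 × 0.14 = 9.1
  Assignments 89.4 × 0.44 = 39.336
  Presentations 54 × 0.05 = 2.7
  Practicals 40 × 0.07 = 2.8
Sum = 80.526
80.526 is ≥ 80 and < 90 → B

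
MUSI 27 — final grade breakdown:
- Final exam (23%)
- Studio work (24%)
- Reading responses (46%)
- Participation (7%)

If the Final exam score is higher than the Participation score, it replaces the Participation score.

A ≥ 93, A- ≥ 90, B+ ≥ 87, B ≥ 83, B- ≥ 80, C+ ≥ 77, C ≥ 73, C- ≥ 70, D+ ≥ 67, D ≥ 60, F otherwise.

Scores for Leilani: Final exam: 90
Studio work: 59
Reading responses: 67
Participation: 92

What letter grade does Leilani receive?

C-

Final exam (90) ≤ Participation (92), so Participation stays at 92.
Weighted total:
  Final exam 90 × 0.23 = 20.7
  Studio work 59 × 0.24 = 14.16
  Reading responses 67 × 0.46 = 30.82
  Participation 92 × 0.07 = 6.44
Sum = 72.12
72.12 is ≥ 70 and < 73 → C-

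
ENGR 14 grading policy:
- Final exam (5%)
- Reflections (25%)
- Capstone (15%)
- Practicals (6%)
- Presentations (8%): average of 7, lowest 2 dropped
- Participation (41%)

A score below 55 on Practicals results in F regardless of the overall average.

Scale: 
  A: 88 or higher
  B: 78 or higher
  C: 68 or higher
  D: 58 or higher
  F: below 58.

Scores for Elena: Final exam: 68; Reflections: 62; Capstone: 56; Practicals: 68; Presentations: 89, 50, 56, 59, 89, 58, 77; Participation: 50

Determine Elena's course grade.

Presentations: drop 50, 56 → average of remaining 5 = 372/5 = 74.4
Practicals score 68 ≥ 55: minimum met.
Weighted total:
  Final exam 68 × 0.05 = 3.4
  Reflections 62 × 0.25 = 15.5
  Capstone 56 × 0.15 = 8.4
  Practicals 68 × 0.06 = 4.08
  Presentations 74.4 × 0.08 = 5.952
  Participation 50 × 0.41 = 20.5
Sum = 57.832
57.832 < 58 → F

F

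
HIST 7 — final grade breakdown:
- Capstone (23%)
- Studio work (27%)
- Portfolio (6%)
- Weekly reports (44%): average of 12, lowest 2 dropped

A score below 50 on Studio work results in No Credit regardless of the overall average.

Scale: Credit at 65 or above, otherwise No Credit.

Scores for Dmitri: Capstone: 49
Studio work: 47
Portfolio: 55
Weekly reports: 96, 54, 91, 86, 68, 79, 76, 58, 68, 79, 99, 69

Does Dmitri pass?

No Credit

Weekly reports: drop 54, 58 → average of remaining 10 = 811/10 = 81.1
Studio work score 47 < 50: minimum not met.
Weighted total:
  Capstone 49 × 0.23 = 11.27
  Studio work 47 × 0.27 = 12.69
  Portfolio 55 × 0.06 = 3.3
  Weekly reports 81.1 × 0.44 = 35.684
Sum = 62.944
Because the Studio work minimum was not met, the result is No Credit.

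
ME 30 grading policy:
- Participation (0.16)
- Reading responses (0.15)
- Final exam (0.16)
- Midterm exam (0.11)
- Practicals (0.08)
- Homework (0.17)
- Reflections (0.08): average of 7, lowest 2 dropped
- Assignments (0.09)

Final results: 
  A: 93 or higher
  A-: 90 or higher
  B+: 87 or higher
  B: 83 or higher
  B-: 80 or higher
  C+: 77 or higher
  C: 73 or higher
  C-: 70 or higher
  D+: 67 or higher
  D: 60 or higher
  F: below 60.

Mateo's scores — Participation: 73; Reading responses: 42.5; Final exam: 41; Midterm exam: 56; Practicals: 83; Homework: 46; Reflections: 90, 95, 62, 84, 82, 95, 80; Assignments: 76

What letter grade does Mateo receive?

F

Reflections: drop 62, 80 → average of remaining 5 = 446/5 = 89.2
Weighted total:
  Participation 73 × 0.16 = 11.68
  Reading responses 42.5 × 0.15 = 6.375
  Final exam 41 × 0.16 = 6.56
  Midterm exam 56 × 0.11 = 6.16
  Practicals 83 × 0.08 = 6.64
  Homework 46 × 0.17 = 7.82
  Reflections 89.2 × 0.08 = 7.136
  Assignments 76 × 0.09 = 6.84
Sum = 59.211
59.211 < 60 → F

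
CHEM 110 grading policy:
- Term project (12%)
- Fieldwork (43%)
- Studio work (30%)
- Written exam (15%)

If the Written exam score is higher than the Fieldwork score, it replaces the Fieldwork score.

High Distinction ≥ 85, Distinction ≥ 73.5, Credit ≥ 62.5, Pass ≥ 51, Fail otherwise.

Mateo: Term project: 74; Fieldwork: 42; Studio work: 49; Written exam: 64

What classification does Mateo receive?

Written exam (64) > Fieldwork (42), so Fieldwork counts as 64.
Weighted total:
  Term project 74 × 0.12 = 8.88
  Fieldwork 64 × 0.43 = 27.52
  Studio work 49 × 0.3 = 14.7
  Written exam 64 × 0.15 = 9.6
Sum = 60.7
60.7 is ≥ 51 and < 62.5 → Pass

Pass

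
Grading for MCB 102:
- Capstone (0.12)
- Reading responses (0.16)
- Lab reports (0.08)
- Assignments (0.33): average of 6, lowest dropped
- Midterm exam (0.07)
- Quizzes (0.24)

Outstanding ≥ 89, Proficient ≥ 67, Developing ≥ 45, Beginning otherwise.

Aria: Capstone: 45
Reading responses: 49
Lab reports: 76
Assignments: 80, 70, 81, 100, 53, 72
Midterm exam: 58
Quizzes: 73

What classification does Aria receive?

Proficient

Assignments: drop 53 → average of remaining 5 = 403/5 = 80.6
Weighted total:
  Capstone 45 × 0.12 = 5.4
  Reading responses 49 × 0.16 = 7.84
  Lab reports 76 × 0.08 = 6.08
  Assignments 80.6 × 0.33 = 26.598
  Midterm exam 58 × 0.07 = 4.06
  Quizzes 73 × 0.24 = 17.52
Sum = 67.498
67.498 is ≥ 67 and < 89 → Proficient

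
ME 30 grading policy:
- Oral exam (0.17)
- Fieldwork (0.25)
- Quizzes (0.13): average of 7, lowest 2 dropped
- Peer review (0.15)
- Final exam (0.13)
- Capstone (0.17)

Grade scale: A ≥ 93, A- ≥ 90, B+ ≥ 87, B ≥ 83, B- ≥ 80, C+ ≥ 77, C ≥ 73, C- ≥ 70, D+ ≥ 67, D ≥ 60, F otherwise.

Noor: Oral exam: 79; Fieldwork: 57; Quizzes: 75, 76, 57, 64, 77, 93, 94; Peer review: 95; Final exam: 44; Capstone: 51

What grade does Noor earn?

Quizzes: drop 57, 64 → average of remaining 5 = 415/5 = 83
Weighted total:
  Oral exam 79 × 0.17 = 13.43
  Fieldwork 57 × 0.25 = 14.25
  Quizzes 83 × 0.13 = 10.79
  Peer review 95 × 0.15 = 14.25
  Final exam 44 × 0.13 = 5.72
  Capstone 51 × 0.17 = 8.67
Sum = 67.11
67.11 is ≥ 67 and < 70 → D+

D+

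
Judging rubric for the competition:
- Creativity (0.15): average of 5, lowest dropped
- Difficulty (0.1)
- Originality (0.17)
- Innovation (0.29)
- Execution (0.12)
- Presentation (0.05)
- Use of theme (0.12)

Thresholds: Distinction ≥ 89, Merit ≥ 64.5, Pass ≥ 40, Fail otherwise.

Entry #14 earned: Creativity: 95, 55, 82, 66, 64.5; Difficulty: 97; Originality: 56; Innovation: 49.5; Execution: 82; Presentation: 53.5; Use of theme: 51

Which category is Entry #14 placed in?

Pass

Creativity: drop 55 → average of remaining 4 = 307.5/4 = 76.875
Weighted total:
  Creativity 76.875 × 0.15 = 11.53125
  Difficulty 97 × 0.1 = 9.7
  Originality 56 × 0.17 = 9.52
  Innovation 49.5 × 0.29 = 14.355
  Execution 82 × 0.12 = 9.84
  Presentation 53.5 × 0.05 = 2.675
  Use of theme 51 × 0.12 = 6.12
Sum = 63.74125
63.74125 is ≥ 40 and < 64.5 → Pass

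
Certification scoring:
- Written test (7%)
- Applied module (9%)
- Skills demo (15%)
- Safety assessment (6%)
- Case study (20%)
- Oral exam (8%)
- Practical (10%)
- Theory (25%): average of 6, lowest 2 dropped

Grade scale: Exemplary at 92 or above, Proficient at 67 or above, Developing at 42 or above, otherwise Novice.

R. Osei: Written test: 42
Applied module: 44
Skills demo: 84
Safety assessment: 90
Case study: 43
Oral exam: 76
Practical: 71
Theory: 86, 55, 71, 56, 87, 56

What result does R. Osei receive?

Theory: drop 55, 56 → average of remaining 4 = 300/4 = 75
Weighted total:
  Written test 42 × 0.07 = 2.94
  Applied module 44 × 0.09 = 3.96
  Skills demo 84 × 0.15 = 12.6
  Safety assessment 90 × 0.06 = 5.4
  Case study 43 × 0.2 = 8.6
  Oral exam 76 × 0.08 = 6.08
  Practical 71 × 0.1 = 7.1
  Theory 75 × 0.25 = 18.75
Sum = 65.43
65.43 is ≥ 42 and < 67 → Developing

Developing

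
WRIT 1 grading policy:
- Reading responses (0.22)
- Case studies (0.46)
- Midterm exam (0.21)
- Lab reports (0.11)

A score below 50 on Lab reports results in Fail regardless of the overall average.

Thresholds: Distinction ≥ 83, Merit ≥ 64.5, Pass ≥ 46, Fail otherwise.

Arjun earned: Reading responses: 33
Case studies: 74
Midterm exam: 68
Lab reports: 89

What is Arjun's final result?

Lab reports score 89 ≥ 50: minimum met.
Weighted total:
  Reading responses 33 × 0.22 = 7.26
  Case studies 74 × 0.46 = 34.04
  Midterm exam 68 × 0.21 = 14.28
  Lab reports 89 × 0.11 = 9.79
Sum = 65.37
65.37 is ≥ 64.5 and < 83 → Merit

Merit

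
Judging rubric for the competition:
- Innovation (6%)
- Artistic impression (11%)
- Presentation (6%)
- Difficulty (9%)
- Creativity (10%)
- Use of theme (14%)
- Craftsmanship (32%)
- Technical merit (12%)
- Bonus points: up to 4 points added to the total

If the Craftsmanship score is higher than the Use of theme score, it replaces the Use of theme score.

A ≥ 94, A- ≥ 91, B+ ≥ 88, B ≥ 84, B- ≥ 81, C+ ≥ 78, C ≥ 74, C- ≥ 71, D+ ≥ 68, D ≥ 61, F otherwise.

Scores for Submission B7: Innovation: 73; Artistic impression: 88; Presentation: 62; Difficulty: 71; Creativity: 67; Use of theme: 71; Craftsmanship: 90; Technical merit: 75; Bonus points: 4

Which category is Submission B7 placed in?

Craftsmanship (90) > Use of theme (71), so Use of theme counts as 90.
Weighted total:
  Innovation 73 × 0.06 = 4.38
  Artistic impression 88 × 0.11 = 9.68
  Presentation 62 × 0.06 = 3.72
  Difficulty 71 × 0.09 = 6.39
  Creativity 67 × 0.1 = 6.7
  Use of theme 90 × 0.14 = 12.6
  Craftsmanship 90 × 0.32 = 28.8
  Technical merit 75 × 0.12 = 9
Sum = 81.27
Bonus points: 81.27 + 4 = 85.27
85.27 is ≥ 84 and < 88 → B

B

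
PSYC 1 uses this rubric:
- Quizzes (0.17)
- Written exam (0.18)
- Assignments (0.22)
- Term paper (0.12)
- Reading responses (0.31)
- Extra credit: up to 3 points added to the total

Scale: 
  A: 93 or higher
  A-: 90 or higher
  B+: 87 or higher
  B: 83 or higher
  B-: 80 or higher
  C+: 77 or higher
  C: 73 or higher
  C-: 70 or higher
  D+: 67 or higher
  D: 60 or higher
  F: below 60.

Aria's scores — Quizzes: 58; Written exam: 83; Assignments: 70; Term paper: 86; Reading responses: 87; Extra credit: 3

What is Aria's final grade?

B-

Weighted total:
  Quizzes 58 × 0.17 = 9.86
  Written exam 83 × 0.18 = 14.94
  Assignments 70 × 0.22 = 15.4
  Term paper 86 × 0.12 = 10.32
  Reading responses 87 × 0.31 = 26.97
Sum = 77.49
Extra credit: 77.49 + 3 = 80.49
80.49 is ≥ 80 and < 83 → B-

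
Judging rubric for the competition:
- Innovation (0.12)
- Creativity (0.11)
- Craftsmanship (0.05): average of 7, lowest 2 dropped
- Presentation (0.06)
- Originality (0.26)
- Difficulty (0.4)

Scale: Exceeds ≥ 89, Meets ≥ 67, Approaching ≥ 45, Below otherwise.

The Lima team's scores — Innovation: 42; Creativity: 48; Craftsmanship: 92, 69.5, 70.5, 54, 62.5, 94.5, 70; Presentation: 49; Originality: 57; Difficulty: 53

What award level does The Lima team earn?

Approaching

Craftsmanship: drop 54, 62.5 → average of remaining 5 = 396.5/5 = 79.3
Weighted total:
  Innovation 42 × 0.12 = 5.04
  Creativity 48 × 0.11 = 5.28
  Craftsmanship 79.3 × 0.05 = 3.965
  Presentation 49 × 0.06 = 2.94
  Originality 57 × 0.26 = 14.82
  Difficulty 53 × 0.4 = 21.2
Sum = 53.245
53.245 is ≥ 45 and < 67 → Approaching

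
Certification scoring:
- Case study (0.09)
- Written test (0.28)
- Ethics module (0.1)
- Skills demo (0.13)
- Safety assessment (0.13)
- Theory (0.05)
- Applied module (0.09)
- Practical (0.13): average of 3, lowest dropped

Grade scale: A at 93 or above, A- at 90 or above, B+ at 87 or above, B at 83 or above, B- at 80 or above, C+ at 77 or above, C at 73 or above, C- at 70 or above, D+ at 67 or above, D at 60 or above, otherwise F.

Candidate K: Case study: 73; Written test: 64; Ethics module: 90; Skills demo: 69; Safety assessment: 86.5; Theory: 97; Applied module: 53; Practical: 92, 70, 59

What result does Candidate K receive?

Practical: drop 59 → average of remaining 2 = 162/2 = 81
Weighted total:
  Case study 73 × 0.09 = 6.57
  Written test 64 × 0.28 = 17.92
  Ethics module 90 × 0.1 = 9
  Skills demo 69 × 0.13 = 8.97
  Safety assessment 86.5 × 0.13 = 11.245
  Theory 97 × 0.05 = 4.85
  Applied module 53 × 0.09 = 4.77
  Practical 81 × 0.13 = 10.53
Sum = 73.855
73.855 is ≥ 73 and < 77 → C

C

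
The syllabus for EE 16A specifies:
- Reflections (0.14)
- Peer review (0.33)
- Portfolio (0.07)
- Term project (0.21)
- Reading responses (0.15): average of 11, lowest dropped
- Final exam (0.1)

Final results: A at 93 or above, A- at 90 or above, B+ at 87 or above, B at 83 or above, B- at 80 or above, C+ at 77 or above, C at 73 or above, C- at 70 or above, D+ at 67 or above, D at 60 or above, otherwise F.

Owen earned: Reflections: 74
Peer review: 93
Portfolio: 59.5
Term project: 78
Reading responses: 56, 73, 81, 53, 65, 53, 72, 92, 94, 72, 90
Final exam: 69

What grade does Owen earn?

C+

Reading responses: drop 53 → average of remaining 10 = 748/10 = 74.8
Weighted total:
  Reflections 74 × 0.14 = 10.36
  Peer review 93 × 0.33 = 30.69
  Portfolio 59.5 × 0.07 = 4.165
  Term project 78 × 0.21 = 16.38
  Reading responses 74.8 × 0.15 = 11.22
  Final exam 69 × 0.1 = 6.9
Sum = 79.715
79.715 is ≥ 77 and < 80 → C+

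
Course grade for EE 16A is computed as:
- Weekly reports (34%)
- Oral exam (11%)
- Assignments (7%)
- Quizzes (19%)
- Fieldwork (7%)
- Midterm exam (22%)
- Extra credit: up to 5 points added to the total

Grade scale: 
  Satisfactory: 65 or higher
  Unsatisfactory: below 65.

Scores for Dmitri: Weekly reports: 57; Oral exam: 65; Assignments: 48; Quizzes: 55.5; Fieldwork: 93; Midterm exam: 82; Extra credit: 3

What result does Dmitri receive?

Satisfactory

Weighted total:
  Weekly reports 57 × 0.34 = 19.38
  Oral exam 65 × 0.11 = 7.15
  Assignments 48 × 0.07 = 3.36
  Quizzes 55.5 × 0.19 = 10.545
  Fieldwork 93 × 0.07 = 6.51
  Midterm exam 82 × 0.22 = 18.04
Sum = 64.985
Extra credit: 64.985 + 3 = 67.985
67.985 ≥ 65 → Satisfactory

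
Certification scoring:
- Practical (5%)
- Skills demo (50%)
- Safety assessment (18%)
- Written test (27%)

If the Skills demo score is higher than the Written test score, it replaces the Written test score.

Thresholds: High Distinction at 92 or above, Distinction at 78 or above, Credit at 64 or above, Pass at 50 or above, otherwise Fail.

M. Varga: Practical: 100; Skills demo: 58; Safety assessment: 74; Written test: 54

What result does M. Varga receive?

Pass

Skills demo (58) > Written test (54), so Written test counts as 58.
Weighted total:
  Practical 100 × 0.05 = 5
  Skills demo 58 × 0.5 = 29
  Safety assessment 74 × 0.18 = 13.32
  Written test 58 × 0.27 = 15.66
Sum = 62.98
62.98 is ≥ 50 and < 64 → Pass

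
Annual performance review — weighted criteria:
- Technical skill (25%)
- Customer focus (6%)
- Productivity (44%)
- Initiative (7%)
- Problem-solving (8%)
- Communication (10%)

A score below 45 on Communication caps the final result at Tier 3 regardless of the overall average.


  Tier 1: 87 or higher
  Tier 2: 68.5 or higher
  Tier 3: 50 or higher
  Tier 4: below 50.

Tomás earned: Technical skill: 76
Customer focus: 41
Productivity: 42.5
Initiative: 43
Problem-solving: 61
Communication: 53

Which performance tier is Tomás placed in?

Communication score 53 ≥ 45: minimum met.
Weighted total:
  Technical skill 76 × 0.25 = 19
  Customer focus 41 × 0.06 = 2.46
  Productivity 42.5 × 0.44 = 18.7
  Initiative 43 × 0.07 = 3.01
  Problem-solving 61 × 0.08 = 4.88
  Communication 53 × 0.1 = 5.3
Sum = 53.35
53.35 is ≥ 50 and < 68.5 → Tier 3

Tier 3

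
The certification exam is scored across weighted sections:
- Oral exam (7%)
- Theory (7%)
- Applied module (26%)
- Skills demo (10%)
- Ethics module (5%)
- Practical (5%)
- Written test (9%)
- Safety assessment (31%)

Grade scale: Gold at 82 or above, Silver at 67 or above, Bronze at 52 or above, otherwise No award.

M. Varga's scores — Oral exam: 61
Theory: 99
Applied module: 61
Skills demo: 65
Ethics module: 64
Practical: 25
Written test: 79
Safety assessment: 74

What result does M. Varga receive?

Silver

Weighted total:
  Oral exam 61 × 0.07 = 4.27
  Theory 99 × 0.07 = 6.93
  Applied module 61 × 0.26 = 15.86
  Skills demo 65 × 0.1 = 6.5
  Ethics module 64 × 0.05 = 3.2
  Practical 25 × 0.05 = 1.25
  Written test 79 × 0.09 = 7.11
  Safety assessment 74 × 0.31 = 22.94
Sum = 68.06
68.06 is ≥ 67 and < 82 → Silver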